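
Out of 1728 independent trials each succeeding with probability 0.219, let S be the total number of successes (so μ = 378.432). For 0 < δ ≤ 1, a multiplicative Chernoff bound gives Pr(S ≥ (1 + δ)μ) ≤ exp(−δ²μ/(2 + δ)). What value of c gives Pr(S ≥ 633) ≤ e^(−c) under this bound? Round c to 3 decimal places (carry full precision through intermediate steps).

64.072

Write 633 = (1 + δ)μ, so δ = 633/378.432 − 1 = 0.6726915…
Then the exponent is δ²μ/(2 + δ) = (633 − μ)² / (μ·(2 + δ)) = 64.072391.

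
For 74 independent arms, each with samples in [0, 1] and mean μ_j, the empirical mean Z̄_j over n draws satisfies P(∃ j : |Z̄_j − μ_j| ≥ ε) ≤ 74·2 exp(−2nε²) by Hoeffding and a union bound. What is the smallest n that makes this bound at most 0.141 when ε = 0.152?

Need 2·74·exp(−2nε²) ≤ 0.141, i.e. exp(−2nε²) ≤ 0.141/148.
So 2nε² ≥ ln(148/0.141) = 6.956208.
Hence n ≥ 6.956208/(2·0.152²) = 150.541.
The smallest integer n is 151.

151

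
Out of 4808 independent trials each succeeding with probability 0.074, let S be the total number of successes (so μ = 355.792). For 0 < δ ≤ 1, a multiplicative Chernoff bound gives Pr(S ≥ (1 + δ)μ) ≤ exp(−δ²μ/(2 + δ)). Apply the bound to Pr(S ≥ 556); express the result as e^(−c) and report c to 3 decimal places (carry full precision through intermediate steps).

Write 556 = (1 + δ)μ, so δ = 556/355.792 − 1 = 0.5627108…
Then the exponent is δ²μ/(2 + δ) = (556 − μ)² / (μ·(2 + δ)) = 43.960951.

43.961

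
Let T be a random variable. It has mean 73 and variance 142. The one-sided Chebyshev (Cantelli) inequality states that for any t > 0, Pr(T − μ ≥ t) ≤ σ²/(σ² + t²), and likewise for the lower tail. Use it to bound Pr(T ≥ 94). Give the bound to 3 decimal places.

0.244

Here σ² = 142 and t = 21, so σ² + t² = 583.
Cantelli's bound: 142/583 = 0.2436.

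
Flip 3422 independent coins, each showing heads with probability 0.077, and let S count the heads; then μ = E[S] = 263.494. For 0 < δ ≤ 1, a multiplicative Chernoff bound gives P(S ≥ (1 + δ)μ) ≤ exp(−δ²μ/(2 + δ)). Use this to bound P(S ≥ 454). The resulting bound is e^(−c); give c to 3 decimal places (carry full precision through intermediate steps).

50.582

Write 454 = (1 + δ)μ, so δ = 454/263.494 − 1 = 0.7229994…
Then the exponent is δ²μ/(2 + δ) = (454 − μ)² / (μ·(2 + δ)) = 50.582355.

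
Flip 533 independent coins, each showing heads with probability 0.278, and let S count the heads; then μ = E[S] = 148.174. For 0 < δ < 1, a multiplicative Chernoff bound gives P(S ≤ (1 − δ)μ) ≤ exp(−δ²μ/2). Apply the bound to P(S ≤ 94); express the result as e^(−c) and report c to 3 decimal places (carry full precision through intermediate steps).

Write 94 = (1 − δ)μ, so δ = 1 − 94/148.174 = 0.3656107…
Then the exponent is δ²μ/2 = (μ − 94)²/(2μ) = 9.903297.

9.903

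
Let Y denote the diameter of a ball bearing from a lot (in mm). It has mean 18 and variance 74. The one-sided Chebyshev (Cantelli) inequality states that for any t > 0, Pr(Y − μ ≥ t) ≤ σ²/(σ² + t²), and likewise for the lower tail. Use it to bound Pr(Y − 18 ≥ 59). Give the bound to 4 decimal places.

0.0208

Here σ² = 74 and t = 59, so σ² + t² = 3555.
Cantelli's bound: 74/3555 = 0.0208.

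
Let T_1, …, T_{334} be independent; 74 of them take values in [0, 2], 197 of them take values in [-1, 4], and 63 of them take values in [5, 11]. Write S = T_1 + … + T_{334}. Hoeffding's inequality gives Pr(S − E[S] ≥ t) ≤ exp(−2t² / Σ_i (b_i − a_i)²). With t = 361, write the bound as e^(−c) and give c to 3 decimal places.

Σ(b_i − a_i)² = 74·2² + 197·5² + 63·6² = 7489.
c = 2t² / 7489 = 2·361² / 7489 = 34.8033.

34.803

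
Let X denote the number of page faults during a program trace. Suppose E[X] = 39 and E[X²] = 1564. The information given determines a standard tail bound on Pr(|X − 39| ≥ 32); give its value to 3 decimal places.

The first two moments determine the variance, so Chebyshev's inequality is the sharpest standard bound available.
Var(X) = E[X²] − (E[X])² = 1564 − 1521 = 43.
Chebyshev's inequality: Pr(|X − μ| ≥ t) ≤ Var(X)/t² = 43/1024 = 0.0420.

0.042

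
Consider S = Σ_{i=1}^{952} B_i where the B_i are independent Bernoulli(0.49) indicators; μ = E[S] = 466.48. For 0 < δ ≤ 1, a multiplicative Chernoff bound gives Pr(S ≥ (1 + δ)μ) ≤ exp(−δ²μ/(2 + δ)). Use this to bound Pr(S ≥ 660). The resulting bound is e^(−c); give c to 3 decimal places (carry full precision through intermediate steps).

33.245

Write 660 = (1 + δ)μ, so δ = 660/466.48 − 1 = 0.4148517…
Then the exponent is δ²μ/(2 + δ) = (660 − μ)² / (μ·(2 + δ)) = 33.245145.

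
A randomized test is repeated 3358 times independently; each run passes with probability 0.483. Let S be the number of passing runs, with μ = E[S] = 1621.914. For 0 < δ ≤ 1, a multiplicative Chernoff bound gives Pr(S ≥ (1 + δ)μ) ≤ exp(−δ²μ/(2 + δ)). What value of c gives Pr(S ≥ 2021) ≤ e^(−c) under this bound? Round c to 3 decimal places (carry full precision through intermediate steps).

43.720

Write 2021 = (1 + δ)μ, so δ = 2021/1621.914 − 1 = 0.2460587…
Then the exponent is δ²μ/(2 + δ) = (2021 − μ)² / (μ·(2 + δ)) = 43.720394.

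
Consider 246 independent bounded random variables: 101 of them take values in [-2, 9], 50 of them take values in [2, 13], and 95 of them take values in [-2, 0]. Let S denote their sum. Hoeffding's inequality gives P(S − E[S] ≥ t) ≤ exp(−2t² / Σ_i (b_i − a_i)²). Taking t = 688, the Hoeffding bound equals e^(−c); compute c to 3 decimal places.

Σ(b_i − a_i)² = 101·11² + 50·11² + 95·2² = 18651.
c = 2t² / 18651 = 2·688² / 18651 = 50.7580.

50.758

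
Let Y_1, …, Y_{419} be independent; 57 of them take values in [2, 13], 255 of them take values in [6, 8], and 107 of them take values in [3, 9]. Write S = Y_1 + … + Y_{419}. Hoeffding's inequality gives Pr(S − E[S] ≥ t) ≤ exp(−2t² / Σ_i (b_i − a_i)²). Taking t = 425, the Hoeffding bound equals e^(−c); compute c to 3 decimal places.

30.695

Σ(b_i − a_i)² = 57·11² + 255·2² + 107·6² = 11769.
c = 2t² / 11769 = 2·425² / 11769 = 30.6950.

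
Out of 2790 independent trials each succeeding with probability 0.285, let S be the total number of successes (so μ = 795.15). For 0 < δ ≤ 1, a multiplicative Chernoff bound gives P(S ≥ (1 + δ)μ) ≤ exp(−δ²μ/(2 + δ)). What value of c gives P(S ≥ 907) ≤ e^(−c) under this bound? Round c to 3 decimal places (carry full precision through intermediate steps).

Write 907 = (1 + δ)μ, so δ = 907/795.15 − 1 = 0.1406653…
Then the exponent is δ²μ/(2 + δ) = (907 − μ)² / (μ·(2 + δ)) = 7.349777.

7.350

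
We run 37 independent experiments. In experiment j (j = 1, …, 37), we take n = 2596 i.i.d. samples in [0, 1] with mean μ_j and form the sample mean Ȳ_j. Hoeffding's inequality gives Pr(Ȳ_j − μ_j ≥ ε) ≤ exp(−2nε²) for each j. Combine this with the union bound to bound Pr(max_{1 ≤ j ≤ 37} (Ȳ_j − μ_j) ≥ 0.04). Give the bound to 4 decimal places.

Per-experiment Hoeffding bound: exp(−2·2596·0.04²) = exp(−8.30720) = 0.00024673.
Union bound over 37 events: 37·0.00024673 = 0.00913.

0.0091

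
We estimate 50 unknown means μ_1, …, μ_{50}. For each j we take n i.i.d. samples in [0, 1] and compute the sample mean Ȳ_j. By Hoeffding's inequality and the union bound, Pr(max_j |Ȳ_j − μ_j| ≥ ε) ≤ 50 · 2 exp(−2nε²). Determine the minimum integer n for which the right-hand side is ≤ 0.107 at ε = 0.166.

Need 2·50·exp(−2nε²) ≤ 0.107, i.e. exp(−2nε²) ≤ 0.107/100.
So 2nε² ≥ ln(100/0.107) = 6.840097.
Hence n ≥ 6.840097/(2·0.166²) = 124.113.
The smallest integer n is 125.

125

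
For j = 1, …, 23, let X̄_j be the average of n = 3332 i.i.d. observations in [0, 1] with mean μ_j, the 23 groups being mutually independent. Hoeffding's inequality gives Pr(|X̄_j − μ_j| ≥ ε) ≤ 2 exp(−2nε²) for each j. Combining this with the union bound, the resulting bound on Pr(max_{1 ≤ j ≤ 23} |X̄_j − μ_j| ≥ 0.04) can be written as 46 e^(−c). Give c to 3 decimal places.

10.662

Union bound over the 23 events: Pr(max_{1 ≤ j ≤ 23} |X̄_j − μ_j| ≥ 0.04) ≤ 23·2·exp(−2nε²) = 46 exp(−2·3332·0.04²).
So c = 2·3332·0.04² = 10.6624.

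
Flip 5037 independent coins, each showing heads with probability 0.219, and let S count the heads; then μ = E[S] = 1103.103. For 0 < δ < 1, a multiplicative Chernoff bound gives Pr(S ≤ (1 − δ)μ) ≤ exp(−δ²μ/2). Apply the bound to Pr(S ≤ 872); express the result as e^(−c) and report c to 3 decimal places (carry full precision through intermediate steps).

24.208

Write 872 = (1 − δ)μ, so δ = 1 − 872/1103.103 = 0.2095026…
Then the exponent is δ²μ/2 = (μ − 872)²/(2μ) = 24.208345.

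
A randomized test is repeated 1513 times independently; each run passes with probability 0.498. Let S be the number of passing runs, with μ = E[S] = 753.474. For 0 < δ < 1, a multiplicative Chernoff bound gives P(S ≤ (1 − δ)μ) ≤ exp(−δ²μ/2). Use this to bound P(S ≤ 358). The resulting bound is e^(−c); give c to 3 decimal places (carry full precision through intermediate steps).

103.786

Write 358 = (1 − δ)μ, so δ = 1 − 358/753.474 = 0.5248675…
Then the exponent is δ²μ/2 = (μ − 358)²/(2μ) = 103.785721.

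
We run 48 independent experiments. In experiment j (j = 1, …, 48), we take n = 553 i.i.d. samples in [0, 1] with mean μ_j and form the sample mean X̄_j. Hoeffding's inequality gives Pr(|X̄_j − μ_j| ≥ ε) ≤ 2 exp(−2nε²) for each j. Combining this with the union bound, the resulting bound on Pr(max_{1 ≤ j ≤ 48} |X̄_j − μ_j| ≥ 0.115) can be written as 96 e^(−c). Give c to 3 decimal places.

14.627

Union bound over the 48 events: Pr(max_{1 ≤ j ≤ 48} |X̄_j − μ_j| ≥ 0.115) ≤ 48·2·exp(−2nε²) = 96 exp(−2·553·0.115²).
So c = 2·553·0.115² = 14.6268.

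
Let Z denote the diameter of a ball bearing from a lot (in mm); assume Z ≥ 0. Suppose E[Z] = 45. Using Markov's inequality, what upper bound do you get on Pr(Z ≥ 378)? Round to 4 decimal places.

Markov's inequality: for a non-negative random variable, Pr(Z ≥ a) ≤ E[Z]/a.
Here E[Z] = 45 and a = 378, so the bound is 45/378 = 0.1190.

0.1190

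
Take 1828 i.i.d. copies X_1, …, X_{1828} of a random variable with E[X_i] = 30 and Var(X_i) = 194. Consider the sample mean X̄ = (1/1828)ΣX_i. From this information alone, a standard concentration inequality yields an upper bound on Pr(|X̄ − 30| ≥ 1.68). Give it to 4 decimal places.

0.0376

With mean and variance of each term known, Chebyshev's inequality bounds the deviation of the sum (or sample mean).
Var(X̄) = Var(X_i)/n = 194/1828 = 0.10613.
Chebyshev: Pr(|X̄ − 30| ≥ 1.68) ≤ Var(X̄)/(1.68)² = 194/(1828·1.68²) = 0.0376.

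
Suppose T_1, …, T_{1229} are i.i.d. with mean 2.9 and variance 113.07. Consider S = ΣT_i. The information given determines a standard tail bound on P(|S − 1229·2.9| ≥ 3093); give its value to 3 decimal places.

With mean and variance of each term known, Chebyshev's inequality bounds the deviation of the sum (or sample mean).
Var(S) = n·Var(T_i) = 1229·113.07 = 138963.03.
Chebyshev: P(|S − 1229·2.9| ≥ 3093) ≤ Var(S)/3093² = 138963.03/9566649 = 0.0145.

0.015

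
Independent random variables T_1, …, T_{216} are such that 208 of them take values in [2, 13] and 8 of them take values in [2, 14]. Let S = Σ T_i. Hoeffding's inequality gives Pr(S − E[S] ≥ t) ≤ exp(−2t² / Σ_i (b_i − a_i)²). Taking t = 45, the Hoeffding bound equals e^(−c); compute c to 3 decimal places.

Σ(b_i − a_i)² = 208·11² + 8·12² = 26320.
c = 2t² / 26320 = 2·45² / 26320 = 0.1539.

0.154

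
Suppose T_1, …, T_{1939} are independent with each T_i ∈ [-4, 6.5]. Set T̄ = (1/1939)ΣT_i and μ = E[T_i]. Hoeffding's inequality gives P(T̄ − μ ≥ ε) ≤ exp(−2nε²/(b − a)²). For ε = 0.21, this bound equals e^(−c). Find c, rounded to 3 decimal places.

c = 2nε²/(b − a)² = 2·1939·0.21² / 10.5² = 1.5512.

1.551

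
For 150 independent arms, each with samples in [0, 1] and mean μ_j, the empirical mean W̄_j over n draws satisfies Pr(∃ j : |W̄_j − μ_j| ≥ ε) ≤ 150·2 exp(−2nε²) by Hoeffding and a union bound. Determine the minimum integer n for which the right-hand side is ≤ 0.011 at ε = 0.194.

Need 2·150·exp(−2nε²) ≤ 0.011, i.e. exp(−2nε²) ≤ 0.011/300.
So 2nε² ≥ ln(300/0.011) = 10.213642.
Hence n ≥ 10.213642/(2·0.194²) = 135.690.
The smallest integer n is 136.

136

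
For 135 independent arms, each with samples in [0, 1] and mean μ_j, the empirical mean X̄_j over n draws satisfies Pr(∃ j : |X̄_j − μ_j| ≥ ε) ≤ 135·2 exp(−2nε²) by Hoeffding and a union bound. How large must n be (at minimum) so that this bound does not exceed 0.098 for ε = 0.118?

Need 2·135·exp(−2nε²) ≤ 0.098, i.e. exp(−2nε²) ≤ 0.098/270.
So 2nε² ≥ ln(270/0.098) = 7.921210.
Hence n ≥ 7.921210/(2·0.118²) = 284.444.
The smallest integer n is 285.

285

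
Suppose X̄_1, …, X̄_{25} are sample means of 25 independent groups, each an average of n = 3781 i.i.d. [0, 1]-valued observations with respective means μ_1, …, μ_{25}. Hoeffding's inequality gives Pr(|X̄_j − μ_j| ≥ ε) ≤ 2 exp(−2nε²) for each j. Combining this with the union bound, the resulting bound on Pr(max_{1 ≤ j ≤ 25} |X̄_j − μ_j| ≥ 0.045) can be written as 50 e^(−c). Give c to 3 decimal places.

Union bound over the 25 events: Pr(max_{1 ≤ j ≤ 25} |X̄_j − μ_j| ≥ 0.045) ≤ 25·2·exp(−2nε²) = 50 exp(−2·3781·0.045²).
So c = 2·3781·0.045² = 15.3131.

15.313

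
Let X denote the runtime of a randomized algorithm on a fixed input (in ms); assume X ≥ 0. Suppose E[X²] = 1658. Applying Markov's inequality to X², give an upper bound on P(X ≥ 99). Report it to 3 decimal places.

Since X ≥ 0, the event {X ≥ 99} is the same as {X² ≥ 9801}.
Markov's inequality applied to X² gives P(X² ≥ 9801) ≤ E[X²]/9801 = 1658/9801 = 0.1692.

0.169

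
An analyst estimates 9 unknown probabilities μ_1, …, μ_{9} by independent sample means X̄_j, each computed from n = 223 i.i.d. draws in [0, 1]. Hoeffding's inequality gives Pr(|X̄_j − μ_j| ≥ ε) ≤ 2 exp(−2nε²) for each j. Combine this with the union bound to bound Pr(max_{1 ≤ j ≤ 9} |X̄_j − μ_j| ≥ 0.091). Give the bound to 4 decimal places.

0.4480

Per-experiment Hoeffding bound: 2·exp(−2·223·0.091²) = 2·exp(−3.69333) = 0.049778.
Union bound over 9 events: 9·0.049778 = 0.44800.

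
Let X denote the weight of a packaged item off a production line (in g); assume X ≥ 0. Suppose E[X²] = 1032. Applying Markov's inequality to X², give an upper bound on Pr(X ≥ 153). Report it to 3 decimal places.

0.044

Since X ≥ 0, the event {X ≥ 153} is the same as {X² ≥ 23409}.
Markov's inequality applied to X² gives Pr(X² ≥ 23409) ≤ E[X²]/23409 = 1032/23409 = 0.0441.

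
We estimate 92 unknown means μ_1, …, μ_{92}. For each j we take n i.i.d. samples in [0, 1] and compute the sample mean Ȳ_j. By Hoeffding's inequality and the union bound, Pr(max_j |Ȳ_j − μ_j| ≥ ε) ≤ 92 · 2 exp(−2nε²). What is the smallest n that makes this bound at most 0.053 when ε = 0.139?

Need 2·92·exp(−2nε²) ≤ 0.053, i.e. exp(−2nε²) ≤ 0.053/184.
So 2nε² ≥ ln(184/0.053) = 8.152399.
Hence n ≥ 8.152399/(2·0.139²) = 210.972.
The smallest integer n is 211.

211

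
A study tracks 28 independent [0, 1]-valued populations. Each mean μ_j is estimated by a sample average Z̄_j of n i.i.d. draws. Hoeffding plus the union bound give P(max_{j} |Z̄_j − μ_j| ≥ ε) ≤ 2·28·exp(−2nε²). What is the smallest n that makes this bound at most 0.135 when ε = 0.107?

Need 2·28·exp(−2nε²) ≤ 0.135, i.e. exp(−2nε²) ≤ 0.135/56.
So 2nε² ≥ ln(56/0.135) = 6.027832.
Hence n ≥ 6.027832/(2·0.107²) = 263.247.
The smallest integer n is 264.

264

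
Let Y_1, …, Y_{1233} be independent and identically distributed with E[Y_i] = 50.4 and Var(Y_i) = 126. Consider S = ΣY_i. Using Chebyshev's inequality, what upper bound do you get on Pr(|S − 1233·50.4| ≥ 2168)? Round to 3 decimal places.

0.033

Var(S) = n·Var(Y_i) = 1233·126 = 155358.
Chebyshev: Pr(|S − 1233·50.4| ≥ 2168) ≤ Var(S)/2168² = 155358/4700224 = 0.0331.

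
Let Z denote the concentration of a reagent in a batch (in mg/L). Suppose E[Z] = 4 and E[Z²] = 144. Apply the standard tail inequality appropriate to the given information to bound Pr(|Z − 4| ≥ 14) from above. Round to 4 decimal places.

0.6531

The first two moments determine the variance, so Chebyshev's inequality is the sharpest standard bound available.
Var(Z) = E[Z²] − (E[Z])² = 144 − 16 = 128.
Chebyshev's inequality: Pr(|Z − μ| ≥ t) ≤ Var(Z)/t² = 128/196 = 0.6531.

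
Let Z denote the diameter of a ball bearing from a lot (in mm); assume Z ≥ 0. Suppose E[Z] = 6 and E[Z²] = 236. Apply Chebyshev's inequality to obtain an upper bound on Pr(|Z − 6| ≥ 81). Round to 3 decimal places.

0.030

Var(Z) = E[Z²] − (E[Z])² = 236 − 36 = 200.
Chebyshev's inequality: Pr(|Z − μ| ≥ t) ≤ Var(Z)/t² = 200/6561 = 0.0305.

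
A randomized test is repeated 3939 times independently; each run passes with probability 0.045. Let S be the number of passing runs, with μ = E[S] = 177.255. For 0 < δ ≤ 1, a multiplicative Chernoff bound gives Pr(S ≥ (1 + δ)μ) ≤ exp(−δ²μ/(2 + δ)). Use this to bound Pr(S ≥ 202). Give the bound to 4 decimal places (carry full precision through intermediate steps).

0.1990

Write 202 = (1 + δ)μ, so δ = 202/177.255 − 1 = 0.1396011…
Then the exponent is δ²μ/(2 + δ) = (202 − μ)² / (μ·(2 + δ)) = 1.614521.
Bound = exp(−1.614521) = 0.19899.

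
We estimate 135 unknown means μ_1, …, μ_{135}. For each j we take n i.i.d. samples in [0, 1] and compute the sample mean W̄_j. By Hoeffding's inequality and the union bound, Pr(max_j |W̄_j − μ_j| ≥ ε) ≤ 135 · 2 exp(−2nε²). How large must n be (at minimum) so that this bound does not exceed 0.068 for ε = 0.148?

Need 2·135·exp(−2nε²) ≤ 0.068, i.e. exp(−2nε²) ≤ 0.068/270.
So 2nε² ≥ ln(270/0.068) = 8.286670.
Hence n ≥ 8.286670/(2·0.148²) = 189.159.
The smallest integer n is 190.

190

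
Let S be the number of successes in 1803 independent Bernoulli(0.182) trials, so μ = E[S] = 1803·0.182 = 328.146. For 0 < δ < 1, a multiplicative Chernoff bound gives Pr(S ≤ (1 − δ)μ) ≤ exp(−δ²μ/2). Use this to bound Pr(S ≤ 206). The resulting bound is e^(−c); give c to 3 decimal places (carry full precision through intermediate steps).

Write 206 = (1 − δ)μ, so δ = 1 − 206/328.146 = 0.3722307…
Then the exponent is δ²μ/2 = (μ − 206)²/(2μ) = 22.733243.

22.733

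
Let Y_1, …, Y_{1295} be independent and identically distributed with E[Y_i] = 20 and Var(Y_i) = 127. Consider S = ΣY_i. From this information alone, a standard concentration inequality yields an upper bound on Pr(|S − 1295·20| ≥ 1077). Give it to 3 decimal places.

0.142

With mean and variance of each term known, Chebyshev's inequality bounds the deviation of the sum (or sample mean).
Var(S) = n·Var(Y_i) = 1295·127 = 164465.
Chebyshev: Pr(|S − 1295·20| ≥ 1077) ≤ Var(S)/1077² = 164465/1159929 = 0.1418.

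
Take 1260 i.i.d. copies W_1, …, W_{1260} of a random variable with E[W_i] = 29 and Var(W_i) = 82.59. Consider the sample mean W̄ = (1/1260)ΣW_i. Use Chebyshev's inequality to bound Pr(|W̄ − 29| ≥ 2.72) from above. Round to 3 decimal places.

Var(W̄) = Var(W_i)/n = 82.59/1260 = 0.065548.
Chebyshev: Pr(|W̄ − 29| ≥ 2.72) ≤ Var(W̄)/(2.72)² = 82.59/(1260·2.72²) = 0.0089.

0.009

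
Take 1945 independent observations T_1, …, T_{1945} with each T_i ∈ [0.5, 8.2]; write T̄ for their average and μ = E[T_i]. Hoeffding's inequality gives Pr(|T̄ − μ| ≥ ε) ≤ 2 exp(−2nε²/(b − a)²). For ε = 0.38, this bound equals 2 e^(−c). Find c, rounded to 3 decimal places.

9.474

c = 2nε²/(b − a)² = 2·1945·0.38² / 7.7² = 9.4740.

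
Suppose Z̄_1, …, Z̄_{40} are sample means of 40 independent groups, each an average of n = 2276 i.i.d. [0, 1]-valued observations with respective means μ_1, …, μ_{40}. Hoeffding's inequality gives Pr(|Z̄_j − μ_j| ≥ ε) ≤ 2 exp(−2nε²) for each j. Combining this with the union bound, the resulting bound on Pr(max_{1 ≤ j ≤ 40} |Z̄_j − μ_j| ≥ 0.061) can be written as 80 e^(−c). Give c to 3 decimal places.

16.938

Union bound over the 40 events: Pr(max_{1 ≤ j ≤ 40} |Z̄_j − μ_j| ≥ 0.061) ≤ 40·2·exp(−2nε²) = 80 exp(−2·2276·0.061²).
So c = 2·2276·0.061² = 16.9380.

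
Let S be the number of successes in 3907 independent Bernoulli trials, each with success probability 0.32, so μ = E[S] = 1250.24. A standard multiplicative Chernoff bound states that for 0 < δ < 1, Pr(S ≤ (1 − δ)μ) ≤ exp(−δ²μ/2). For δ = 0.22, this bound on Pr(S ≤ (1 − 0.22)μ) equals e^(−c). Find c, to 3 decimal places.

c = δ²μ/2 = 0.22²·1250.24/2 = 30.2558.

30.256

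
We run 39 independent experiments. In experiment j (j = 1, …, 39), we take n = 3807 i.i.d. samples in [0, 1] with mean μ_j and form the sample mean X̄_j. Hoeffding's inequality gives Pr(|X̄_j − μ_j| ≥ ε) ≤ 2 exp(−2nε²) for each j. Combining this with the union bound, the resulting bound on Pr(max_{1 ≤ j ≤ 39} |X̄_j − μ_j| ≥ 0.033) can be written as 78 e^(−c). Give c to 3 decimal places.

8.292

Union bound over the 39 events: Pr(max_{1 ≤ j ≤ 39} |X̄_j − μ_j| ≥ 0.033) ≤ 39·2·exp(−2nε²) = 78 exp(−2·3807·0.033²).
So c = 2·3807·0.033² = 8.2916.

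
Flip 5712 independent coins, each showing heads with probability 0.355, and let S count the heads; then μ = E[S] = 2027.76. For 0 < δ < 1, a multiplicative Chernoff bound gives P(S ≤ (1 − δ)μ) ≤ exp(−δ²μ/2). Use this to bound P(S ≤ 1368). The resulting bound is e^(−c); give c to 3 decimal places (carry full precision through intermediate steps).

107.331

Write 1368 = (1 − δ)μ, so δ = 1 − 1368/2027.76 = 0.3253639…
Then the exponent is δ²μ/2 = (μ − 1368)²/(2μ) = 107.331059.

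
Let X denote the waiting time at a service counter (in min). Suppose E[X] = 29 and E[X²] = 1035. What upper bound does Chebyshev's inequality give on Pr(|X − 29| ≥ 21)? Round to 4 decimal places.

Var(X) = E[X²] − (E[X])² = 1035 − 841 = 194.
Chebyshev's inequality: Pr(|X − μ| ≥ t) ≤ Var(X)/t² = 194/441 = 0.4399.

0.4399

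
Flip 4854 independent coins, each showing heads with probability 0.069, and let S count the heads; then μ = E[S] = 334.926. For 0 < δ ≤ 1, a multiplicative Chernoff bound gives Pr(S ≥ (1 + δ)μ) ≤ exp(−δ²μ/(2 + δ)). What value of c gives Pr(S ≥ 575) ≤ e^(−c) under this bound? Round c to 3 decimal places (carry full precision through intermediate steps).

63.341

Write 575 = (1 + δ)μ, so δ = 575/334.926 − 1 = 0.7167971…
Then the exponent is δ²μ/(2 + δ) = (575 − μ)² / (μ·(2 + δ)) = 63.340893.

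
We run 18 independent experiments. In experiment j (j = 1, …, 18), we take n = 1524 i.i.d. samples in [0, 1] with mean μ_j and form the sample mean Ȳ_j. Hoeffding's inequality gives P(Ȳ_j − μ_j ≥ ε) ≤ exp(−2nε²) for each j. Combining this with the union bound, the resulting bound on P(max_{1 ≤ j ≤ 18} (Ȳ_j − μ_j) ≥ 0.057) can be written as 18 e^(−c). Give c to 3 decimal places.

Union bound over the 18 events: P(max_{1 ≤ j ≤ 18} (Ȳ_j − μ_j) ≥ 0.057) ≤ 18·exp(−2nε²) = 18 exp(−2·1524·0.057²).
So c = 2·1524·0.057² = 9.9030.

9.903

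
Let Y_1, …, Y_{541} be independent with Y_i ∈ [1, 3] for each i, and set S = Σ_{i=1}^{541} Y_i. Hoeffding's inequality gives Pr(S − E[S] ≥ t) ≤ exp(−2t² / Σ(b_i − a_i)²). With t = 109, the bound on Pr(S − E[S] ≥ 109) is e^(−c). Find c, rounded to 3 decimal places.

Σ(b_i − a_i)² = 541·(2)² = 2164.
c = 2t²/2164 = 2·109²/2164 = 10.9806.

10.981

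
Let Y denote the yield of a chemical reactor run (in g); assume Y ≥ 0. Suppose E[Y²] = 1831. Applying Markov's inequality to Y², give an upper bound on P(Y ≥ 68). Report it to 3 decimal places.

0.396

Since Y ≥ 0, the event {Y ≥ 68} is the same as {Y² ≥ 4624}.
Markov's inequality applied to Y² gives P(Y² ≥ 4624) ≤ E[Y²]/4624 = 1831/4624 = 0.3960.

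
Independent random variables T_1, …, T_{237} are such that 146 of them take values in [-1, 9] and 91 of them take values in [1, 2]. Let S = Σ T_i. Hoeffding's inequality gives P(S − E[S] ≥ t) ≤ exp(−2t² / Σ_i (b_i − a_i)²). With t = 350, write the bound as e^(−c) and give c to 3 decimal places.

Σ(b_i − a_i)² = 146·10² + 91·1² = 14691.
c = 2t² / 14691 = 2·350² / 14691 = 16.6769.

16.677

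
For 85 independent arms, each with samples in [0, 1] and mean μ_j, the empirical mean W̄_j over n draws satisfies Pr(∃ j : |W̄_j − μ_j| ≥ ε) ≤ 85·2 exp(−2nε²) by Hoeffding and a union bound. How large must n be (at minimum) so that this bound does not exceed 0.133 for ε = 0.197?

93

Need 2·85·exp(−2nε²) ≤ 0.133, i.e. exp(−2nε²) ≤ 0.133/170.
So 2nε² ≥ ln(170/0.133) = 7.153205.
Hence n ≥ 7.153205/(2·0.197²) = 92.159.
The smallest integer n is 93.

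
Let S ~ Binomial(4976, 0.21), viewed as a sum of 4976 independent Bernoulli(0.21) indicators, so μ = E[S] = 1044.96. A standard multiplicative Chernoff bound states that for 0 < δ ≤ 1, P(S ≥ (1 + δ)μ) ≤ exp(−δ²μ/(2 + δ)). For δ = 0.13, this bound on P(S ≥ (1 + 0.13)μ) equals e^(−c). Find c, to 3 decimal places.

8.291

c = δ²μ/(2 + δ) = 0.13²·1044.96/(2 + 0.13) = 8.2910.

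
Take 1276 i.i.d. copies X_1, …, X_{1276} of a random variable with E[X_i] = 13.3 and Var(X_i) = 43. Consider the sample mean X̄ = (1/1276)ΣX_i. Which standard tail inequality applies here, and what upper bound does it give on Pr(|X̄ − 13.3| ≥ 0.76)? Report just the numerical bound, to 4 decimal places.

0.0583

With mean and variance of each term known, Chebyshev's inequality bounds the deviation of the sum (or sample mean).
Var(X̄) = Var(X_i)/n = 43/1276 = 0.033699.
Chebyshev: Pr(|X̄ − 13.3| ≥ 0.76) ≤ Var(X̄)/(0.76)² = 43/(1276·0.76²) = 0.0583.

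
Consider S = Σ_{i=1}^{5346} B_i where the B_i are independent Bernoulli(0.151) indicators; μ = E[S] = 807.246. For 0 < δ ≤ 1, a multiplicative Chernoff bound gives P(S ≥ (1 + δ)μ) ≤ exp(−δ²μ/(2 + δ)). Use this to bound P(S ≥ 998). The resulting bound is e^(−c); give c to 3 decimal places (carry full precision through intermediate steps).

Write 998 = (1 + δ)μ, so δ = 998/807.246 − 1 = 0.2363022…
Then the exponent is δ²μ/(2 + δ) = (998 − μ)² / (μ·(2 + δ)) = 20.156305.

20.156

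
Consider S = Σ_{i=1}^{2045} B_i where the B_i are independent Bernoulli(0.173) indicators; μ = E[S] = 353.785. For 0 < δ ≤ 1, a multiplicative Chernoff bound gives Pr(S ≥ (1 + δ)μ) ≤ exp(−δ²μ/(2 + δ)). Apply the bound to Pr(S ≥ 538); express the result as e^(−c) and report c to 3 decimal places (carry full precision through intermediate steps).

38.053

Write 538 = (1 + δ)μ, so δ = 538/353.785 − 1 = 0.5206976…
Then the exponent is δ²μ/(2 + δ) = (538 − μ)² / (μ·(2 + δ)) = 38.053080.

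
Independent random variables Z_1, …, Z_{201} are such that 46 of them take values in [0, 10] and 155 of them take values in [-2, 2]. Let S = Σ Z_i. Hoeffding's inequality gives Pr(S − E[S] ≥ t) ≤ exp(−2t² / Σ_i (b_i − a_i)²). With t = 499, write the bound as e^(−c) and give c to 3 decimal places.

70.339

Σ(b_i − a_i)² = 46·10² + 155·4² = 7080.
c = 2t² / 7080 = 2·499² / 7080 = 70.3393.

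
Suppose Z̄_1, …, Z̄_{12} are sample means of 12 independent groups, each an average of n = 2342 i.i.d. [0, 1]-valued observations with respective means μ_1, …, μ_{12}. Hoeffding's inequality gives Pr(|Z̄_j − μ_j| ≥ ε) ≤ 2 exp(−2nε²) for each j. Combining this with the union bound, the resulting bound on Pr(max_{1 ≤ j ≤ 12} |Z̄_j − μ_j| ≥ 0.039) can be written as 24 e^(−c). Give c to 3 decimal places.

Union bound over the 12 events: Pr(max_{1 ≤ j ≤ 12} |Z̄_j − μ_j| ≥ 0.039) ≤ 12·2·exp(−2nε²) = 24 exp(−2·2342·0.039²).
So c = 2·2342·0.039² = 7.1244.

7.124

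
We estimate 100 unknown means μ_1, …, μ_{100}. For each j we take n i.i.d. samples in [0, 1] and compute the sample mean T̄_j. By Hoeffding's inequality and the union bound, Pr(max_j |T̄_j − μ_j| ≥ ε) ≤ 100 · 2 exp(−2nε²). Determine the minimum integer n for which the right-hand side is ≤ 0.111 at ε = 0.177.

Need 2·100·exp(−2nε²) ≤ 0.111, i.e. exp(−2nε²) ≤ 0.111/200.
So 2nε² ≥ ln(200/0.111) = 7.496542.
Hence n ≥ 7.496542/(2·0.177²) = 119.642.
The smallest integer n is 120.

120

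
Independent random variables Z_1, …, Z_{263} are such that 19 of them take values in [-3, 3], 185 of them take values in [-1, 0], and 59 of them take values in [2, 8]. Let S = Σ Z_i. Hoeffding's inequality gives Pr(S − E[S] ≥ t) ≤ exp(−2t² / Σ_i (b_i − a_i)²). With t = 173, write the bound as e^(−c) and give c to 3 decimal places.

19.999

Σ(b_i − a_i)² = 19·6² + 185·1² + 59·6² = 2993.
c = 2t² / 2993 = 2·173² / 2993 = 19.9993.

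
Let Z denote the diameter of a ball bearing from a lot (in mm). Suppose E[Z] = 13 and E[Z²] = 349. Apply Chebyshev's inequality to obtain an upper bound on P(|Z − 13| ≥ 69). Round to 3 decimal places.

0.038

Var(Z) = E[Z²] − (E[Z])² = 349 − 169 = 180.
Chebyshev's inequality: P(|Z − μ| ≥ t) ≤ Var(Z)/t² = 180/4761 = 0.0378.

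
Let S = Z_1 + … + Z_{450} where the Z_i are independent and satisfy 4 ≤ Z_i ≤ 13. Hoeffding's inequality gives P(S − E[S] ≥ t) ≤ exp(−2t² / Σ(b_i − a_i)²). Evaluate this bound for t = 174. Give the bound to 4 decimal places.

0.1899

Σ(b_i − a_i)² = 450·(9)² = 36450.
Exponent = 2·174²/36450 = 1.6612.
Bound = exp(−1.6612) = 0.18990.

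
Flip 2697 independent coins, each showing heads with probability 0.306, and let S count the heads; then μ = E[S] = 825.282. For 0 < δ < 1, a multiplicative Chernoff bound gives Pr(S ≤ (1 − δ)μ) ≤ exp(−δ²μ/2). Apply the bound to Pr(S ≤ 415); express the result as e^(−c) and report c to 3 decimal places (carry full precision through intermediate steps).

101.984

Write 415 = (1 − δ)μ, so δ = 1 − 415/825.282 = 0.4971416…
Then the exponent is δ²μ/2 = (μ − 415)²/(2μ) = 101.984122.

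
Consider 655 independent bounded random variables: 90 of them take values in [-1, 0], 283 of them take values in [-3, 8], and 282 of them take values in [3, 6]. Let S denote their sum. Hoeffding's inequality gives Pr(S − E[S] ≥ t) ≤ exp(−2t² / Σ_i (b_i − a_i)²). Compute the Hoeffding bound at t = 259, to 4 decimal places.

0.0263

Σ(b_i − a_i)² = 90·1² + 283·11² + 282·3² = 36871.
Exponent = 2·259² / 36871 = 3.63869.
Bound = exp(−3.63869) = 0.02629.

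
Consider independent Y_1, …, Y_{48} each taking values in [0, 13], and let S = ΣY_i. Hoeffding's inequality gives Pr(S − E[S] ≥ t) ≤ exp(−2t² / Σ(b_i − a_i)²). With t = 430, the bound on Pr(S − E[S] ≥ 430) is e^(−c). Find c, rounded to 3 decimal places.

45.587

Σ(b_i − a_i)² = 48·(13)² = 8112.
c = 2t²/8112 = 2·430²/8112 = 45.5868.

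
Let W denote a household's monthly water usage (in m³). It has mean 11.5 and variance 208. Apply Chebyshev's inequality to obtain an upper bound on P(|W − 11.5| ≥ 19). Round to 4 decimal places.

Chebyshev: P(|W − μ| ≥ t) ≤ Var(W)/t².
Bound = 208 / 361 = 0.5762.

0.5762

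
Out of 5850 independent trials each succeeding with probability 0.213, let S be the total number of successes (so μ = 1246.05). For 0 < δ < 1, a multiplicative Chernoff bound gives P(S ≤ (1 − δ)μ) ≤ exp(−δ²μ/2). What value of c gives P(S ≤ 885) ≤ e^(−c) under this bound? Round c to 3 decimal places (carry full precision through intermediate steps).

Write 885 = (1 − δ)μ, so δ = 1 − 885/1246.05 = 0.2897556…
Then the exponent is δ²μ/2 = (μ − 885)²/(2μ) = 52.308135.

52.308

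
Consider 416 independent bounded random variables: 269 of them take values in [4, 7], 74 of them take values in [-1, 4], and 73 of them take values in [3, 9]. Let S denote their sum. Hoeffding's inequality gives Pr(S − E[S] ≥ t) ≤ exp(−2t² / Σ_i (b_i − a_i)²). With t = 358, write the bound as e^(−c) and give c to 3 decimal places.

Σ(b_i − a_i)² = 269·3² + 74·5² + 73·6² = 6899.
c = 2t² / 6899 = 2·358² / 6899 = 37.1544.

37.154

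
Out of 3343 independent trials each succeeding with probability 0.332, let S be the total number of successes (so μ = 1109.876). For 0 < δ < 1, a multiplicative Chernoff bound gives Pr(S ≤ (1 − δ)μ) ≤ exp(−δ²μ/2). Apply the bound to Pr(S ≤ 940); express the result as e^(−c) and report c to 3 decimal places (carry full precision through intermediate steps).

Write 940 = (1 − δ)μ, so δ = 1 − 940/1109.876 = 0.1530585…
Then the exponent is δ²μ/2 = (μ − 940)²/(2μ) = 13.000486.

13.000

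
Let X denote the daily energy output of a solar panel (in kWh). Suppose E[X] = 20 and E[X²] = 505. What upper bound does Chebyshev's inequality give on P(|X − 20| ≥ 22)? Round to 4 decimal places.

0.2169

Var(X) = E[X²] − (E[X])² = 505 − 400 = 105.
Chebyshev's inequality: P(|X − μ| ≥ t) ≤ Var(X)/t² = 105/484 = 0.2169.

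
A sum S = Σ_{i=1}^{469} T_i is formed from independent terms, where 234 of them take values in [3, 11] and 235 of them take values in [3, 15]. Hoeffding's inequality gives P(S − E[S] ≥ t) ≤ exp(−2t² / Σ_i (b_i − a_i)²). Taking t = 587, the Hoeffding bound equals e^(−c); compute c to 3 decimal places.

Σ(b_i − a_i)² = 234·8² + 235·12² = 48816.
c = 2t² / 48816 = 2·587² / 48816 = 14.1171.

14.117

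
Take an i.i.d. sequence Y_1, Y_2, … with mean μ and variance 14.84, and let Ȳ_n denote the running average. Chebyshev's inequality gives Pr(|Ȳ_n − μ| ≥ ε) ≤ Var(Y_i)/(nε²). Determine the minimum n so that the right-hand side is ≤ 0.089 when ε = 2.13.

37

Require 14.84/(n·2.13²) ≤ 0.089, i.e. n ≥ 14.84/(0.089·2.13²) = 36.752.
The smallest integer n is 37.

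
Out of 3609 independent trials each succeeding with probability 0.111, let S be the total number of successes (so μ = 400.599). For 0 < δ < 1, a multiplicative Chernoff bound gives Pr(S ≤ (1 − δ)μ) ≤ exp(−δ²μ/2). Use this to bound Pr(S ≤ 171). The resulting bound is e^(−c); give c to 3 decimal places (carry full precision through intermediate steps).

65.796

Write 171 = (1 − δ)μ, so δ = 1 − 171/400.599 = 0.5731392…
Then the exponent is δ²μ/2 = (μ − 171)²/(2μ) = 65.796096.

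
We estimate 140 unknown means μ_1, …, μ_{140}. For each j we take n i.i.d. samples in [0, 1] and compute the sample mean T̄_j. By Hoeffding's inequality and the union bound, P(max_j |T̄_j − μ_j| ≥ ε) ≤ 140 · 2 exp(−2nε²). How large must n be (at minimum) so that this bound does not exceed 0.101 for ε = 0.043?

2144

Need 2·140·exp(−2nε²) ≤ 0.101, i.e. exp(−2nε²) ≤ 0.101/280.
So 2nε² ≥ ln(280/0.101) = 7.927424.
Hence n ≥ 7.927424/(2·0.043²) = 2143.706.
The smallest integer n is 2144.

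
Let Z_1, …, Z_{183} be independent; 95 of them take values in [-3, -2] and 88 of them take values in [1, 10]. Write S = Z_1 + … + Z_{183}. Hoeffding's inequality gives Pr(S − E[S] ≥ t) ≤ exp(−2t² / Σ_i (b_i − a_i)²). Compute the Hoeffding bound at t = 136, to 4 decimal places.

Σ(b_i − a_i)² = 95·1² + 88·9² = 7223.
Exponent = 2·136² / 7223 = 5.12142.
Bound = exp(−5.12142) = 0.00597.

0.0060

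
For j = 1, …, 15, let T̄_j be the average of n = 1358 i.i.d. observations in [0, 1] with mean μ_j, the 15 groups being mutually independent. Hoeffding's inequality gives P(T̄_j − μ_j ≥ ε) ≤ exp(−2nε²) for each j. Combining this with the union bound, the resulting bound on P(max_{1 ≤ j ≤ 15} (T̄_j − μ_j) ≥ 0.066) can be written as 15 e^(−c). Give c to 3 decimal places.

11.831

Union bound over the 15 events: P(max_{1 ≤ j ≤ 15} (T̄_j − μ_j) ≥ 0.066) ≤ 15·exp(−2nε²) = 15 exp(−2·1358·0.066²).
So c = 2·1358·0.066² = 11.8309.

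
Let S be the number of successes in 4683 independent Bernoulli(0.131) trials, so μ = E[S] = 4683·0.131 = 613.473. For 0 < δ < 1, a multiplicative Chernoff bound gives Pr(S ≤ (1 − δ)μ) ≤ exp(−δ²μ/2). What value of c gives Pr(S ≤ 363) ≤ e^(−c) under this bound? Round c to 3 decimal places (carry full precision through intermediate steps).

51.132

Write 363 = (1 − δ)μ, so δ = 1 − 363/613.473 = 0.4082869…
Then the exponent is δ²μ/2 = (μ − 363)²/(2μ) = 51.132425.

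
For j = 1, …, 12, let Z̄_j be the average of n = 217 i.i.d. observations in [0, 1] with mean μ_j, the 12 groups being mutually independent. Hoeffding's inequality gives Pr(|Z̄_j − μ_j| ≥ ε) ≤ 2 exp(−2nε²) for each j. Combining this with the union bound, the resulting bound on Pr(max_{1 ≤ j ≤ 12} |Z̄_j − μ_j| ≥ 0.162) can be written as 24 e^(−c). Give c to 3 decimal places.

11.390

Union bound over the 12 events: Pr(max_{1 ≤ j ≤ 12} |Z̄_j − μ_j| ≥ 0.162) ≤ 12·2·exp(−2nε²) = 24 exp(−2·217·0.162²).
So c = 2·217·0.162² = 11.3899.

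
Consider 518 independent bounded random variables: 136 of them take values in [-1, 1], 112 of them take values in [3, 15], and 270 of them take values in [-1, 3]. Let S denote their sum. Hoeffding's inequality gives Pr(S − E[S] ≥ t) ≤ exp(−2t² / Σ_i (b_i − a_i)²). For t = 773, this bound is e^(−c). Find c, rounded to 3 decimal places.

Σ(b_i − a_i)² = 136·2² + 112·12² + 270·4² = 20992.
c = 2t² / 20992 = 2·773² / 20992 = 56.9292.

56.929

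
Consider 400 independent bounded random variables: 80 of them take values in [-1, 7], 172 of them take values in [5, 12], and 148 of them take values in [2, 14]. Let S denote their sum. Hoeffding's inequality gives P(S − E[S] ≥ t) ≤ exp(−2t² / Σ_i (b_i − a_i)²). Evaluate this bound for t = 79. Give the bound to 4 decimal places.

Σ(b_i − a_i)² = 80·8² + 172·7² + 148·12² = 34860.
Exponent = 2·79² / 34860 = 0.35806.
Bound = exp(−0.35806) = 0.69903.

0.6990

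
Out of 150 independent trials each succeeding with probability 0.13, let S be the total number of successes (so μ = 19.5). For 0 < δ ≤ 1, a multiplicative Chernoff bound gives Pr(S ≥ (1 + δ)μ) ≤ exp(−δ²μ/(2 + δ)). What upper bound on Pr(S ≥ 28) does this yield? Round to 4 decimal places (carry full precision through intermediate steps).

0.2185

Write 28 = (1 + δ)μ, so δ = 28/19.5 − 1 = 0.4358974…
Then the exponent is δ²μ/(2 + δ) = (28 − μ)² / (μ·(2 + δ)) = 1.521053.
Bound = exp(−1.521053) = 0.21848.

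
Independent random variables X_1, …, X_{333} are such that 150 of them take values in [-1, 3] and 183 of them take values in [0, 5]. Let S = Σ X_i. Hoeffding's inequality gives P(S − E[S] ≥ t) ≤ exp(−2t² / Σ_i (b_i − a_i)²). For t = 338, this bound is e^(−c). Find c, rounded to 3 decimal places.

Σ(b_i − a_i)² = 150·4² + 183·5² = 6975.
c = 2t² / 6975 = 2·338² / 6975 = 32.7581.

32.758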